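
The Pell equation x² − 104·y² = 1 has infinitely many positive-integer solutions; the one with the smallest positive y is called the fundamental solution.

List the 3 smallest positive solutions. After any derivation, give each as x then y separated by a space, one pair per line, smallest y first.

51 5
5201 510
530451 52015

√104 = [10; 5,20, …], period ℓ=2 (even) → k=1
step 0: (10, 1)  from 10·(1,0) + (0,1)
step 1: (51, 5)  from 5·(10,1) + (1,0)
→ (51, 5).  Check: 51²=2601, 104·5²=2600, difference 1.
(51+5√104)^2 = 5201 + 510√104
(51+5√104)^3 = 530451 + 52015√104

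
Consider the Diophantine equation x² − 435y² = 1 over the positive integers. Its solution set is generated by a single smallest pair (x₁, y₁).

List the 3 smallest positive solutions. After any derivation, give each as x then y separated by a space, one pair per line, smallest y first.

146 7
42631 2044
12448106 596841

√435 = [20; 1,5,1,40, …], period ℓ=4 (even) → k=3
step 0: (20, 1)  from 20·(1,0) + (0,1)
…
step 2: (125, 6)  from 5·(21,1) + (20,1)
step 3: (146, 7)  from 1·(125,6) + (21,1)
→ (146, 7).  Check: 146²=21316, 435·7²=21315, difference 1.
(x_2, y_2) = (146·146 + 435·7·7, 146·7 + 7·146) = (42631, 2044)
(x_3, y_3) = (146·42631 + 435·7·2044, 146·2044 + 7·42631) = (12448106, 596841)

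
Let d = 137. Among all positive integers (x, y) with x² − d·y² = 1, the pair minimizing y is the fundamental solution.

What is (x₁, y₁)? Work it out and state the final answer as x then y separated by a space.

d=137: √d = [11; 1,2,2,1,1,2,2,1,22] (ℓ=9, odd), read p_17/q_17
k=0  a_k=11  p_k/q_k = 11/1
k=1  a_k=1  p_k/q_k = 12/1
k=2  a_k=2  p_k/q_k = 35/3
…
k=4  a_k=1  p_k/q_k = 117/10
…
k=6  a_k=2  p_k/q_k = 515/44
…
k=8  a_k=1  p_k/q_k = 1744/149
k=9  a_k=22  p_k/q_k = 39597/3383
k=10  a_k=1  p_k/q_k = 41341/3532
k=11  a_k=2  p_k/q_k = 122279/10447
…
k=16  a_k=2  p_k/q_k = 4286741/366241
k=17  a_k=1  p_k/q_k = 6083073/519712
fundamental: x₁=6083073, y₁=519712  (since 37003777123329 − 137·270100562944 = 1)

6083073 519712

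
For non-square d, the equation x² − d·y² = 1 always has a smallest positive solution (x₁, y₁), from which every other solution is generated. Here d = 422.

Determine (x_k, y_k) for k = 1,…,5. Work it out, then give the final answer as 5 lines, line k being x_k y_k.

√422 → a₀=20, period (1,1,5,2,1,…,1,1,40); ℓ=14 even so k=13
i=0: a=20 ⇒ p=20, q=1
…
i=5: a=1 ⇒ p=719, q=35
i=6: a=3 ⇒ p=2650, q=129
i=7: a=20 ⇒ p=53719, q=2615
i=8: a=3 ⇒ p=163807, q=7974
…
i=10: a=2 ⇒ p=598859, q=29152
…
i=12: a=1 ⇒ p=3810680, q=185501
i=13: a=1 ⇒ p=7022501, q=341850
(x₁, y₁) = (7022501, 341850);  7022501² − 422·341850² = 1 ✓
(x_2, y_2) = (7022501·7022501 + 422·341850·341850, 7022501·341850 + 341850·7022501) = (98631040590001, 4801283933700)
(x_3, y_3) = (7022501·98631040590001 + 422·341850·4801283933700, 7022501·4801283933700 + 341850·98631040590001) = (1385273162348638202501, 67434042451384025550)
(x_4, y_4) = (7022501·1385273162348638202501 + 422·341850·67434042451384025550, 7022501·67434042451384025550 + 341850·1385273162348638202501) = (19456164335732849620362360001, 947111261097768740333867400)
(x_5, y_5) = (7022501·19456164335732849620362360001 + 422·341850·947111261097768740333867400, 7022501·947111261097768740333867400 + 341850·19456164335732849620362360001) = (273261867007695159110526238300562501, 13302179556340616719484196916709250)

7022501 341850
98631040590001 4801283933700
1385273162348638202501 67434042451384025550
19456164335732849620362360001 947111261097768740333867400
273261867007695159110526238300562501 13302179556340616719484196916709250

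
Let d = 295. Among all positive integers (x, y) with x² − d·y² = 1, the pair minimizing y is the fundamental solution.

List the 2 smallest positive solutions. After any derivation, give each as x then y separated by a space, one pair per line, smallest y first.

2024999 117900
8201241900001 477494764200

[17; 5,1,2,3,2,6,2,3,2,1,5,34] for √295; ℓ=12 ⇒ convergent index 11
i=0: a=17 ⇒ p=17, q=1
…
i=5: a=2 ⇒ p=2250, q=131
i=6: a=6 ⇒ p=14479, q=843
i=7: a=2 ⇒ p=31208, q=1817
…
i=10: a=1 ⇒ p=355517, q=20699
i=11: a=5 ⇒ p=2024999, q=117900
→ (2024999, 117900).  Check: 2024999²=4100620950001, 295·117900²=4100620950000, difference 1.
k=2:  x_2 = 2024999·2024999+295·117900·117900 = 8201241900001,  y_2 = 2024999·117900+117900·2024999 = 477494764200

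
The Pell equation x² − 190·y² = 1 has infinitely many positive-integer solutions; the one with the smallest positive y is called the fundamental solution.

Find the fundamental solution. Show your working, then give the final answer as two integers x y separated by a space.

√190 = [13; 1,3,1,1,1,…,3,1,26, …], period ℓ=14 (even) → k=13
i=0: a=13 ⇒ p=13, q=1
…
i=3: a=1 ⇒ p=69, q=5
…
i=5: a=1 ⇒ p=193, q=14
…
i=7: a=2 ⇒ p=1213, q=88
i=8: a=2 ⇒ p=2936, q=213
i=9: a=1 ⇒ p=4149, q=301
i=10: a=1 ⇒ p=7085, q=514
i=11: a=1 ⇒ p=11234, q=815
i=12: a=3 ⇒ p=40787, q=2959
i=13: a=1 ⇒ p=52021, q=3774
(x₁, y₁) = (52021, 3774);  52021² − 190·3774² = 1 ✓

52021 3774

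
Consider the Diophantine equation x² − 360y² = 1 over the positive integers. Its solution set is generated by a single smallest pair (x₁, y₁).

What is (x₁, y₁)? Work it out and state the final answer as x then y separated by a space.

d=360: √d = [18; 1,36] (ℓ=2, even), read p_1/q_1
k=0  a_k=18  p_k/q_k = 18/1
k=1  a_k=1  p_k/q_k = 19/1
fundamental: x₁=19, y₁=1  (since 361 − 360·1 = 1)

19 1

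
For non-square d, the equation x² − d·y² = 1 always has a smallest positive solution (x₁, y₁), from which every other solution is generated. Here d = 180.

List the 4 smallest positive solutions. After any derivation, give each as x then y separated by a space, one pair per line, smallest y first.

d=180: √d = [13; 2,2,2,26] (ℓ=4, even), read p_3/q_3
k=0  a_k=13  p_k/q_k = 13/1
…
k=2  a_k=2  p_k/q_k = 67/5
k=3  a_k=2  p_k/q_k = 161/12
(x₁, y₁) = (161, 12);  161² − 180·12² = 1 ✓
(161+12√180)^2 = 51841 + 3864√180
(161+12√180)^3 = 16692641 + 1244196√180
(161+12√180)^4 = 5374978561 + 400627248√180

161 12
51841 3864
16692641 1244196
5374978561 400627248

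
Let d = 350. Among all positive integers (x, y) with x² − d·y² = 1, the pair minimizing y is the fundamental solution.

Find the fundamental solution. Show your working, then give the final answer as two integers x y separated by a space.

[18; 1,2,2,2,1,36] for √350; ℓ=6 ⇒ convergent index 5
k=0  a_k=18  p_k/q_k = 18/1
k=1  a_k=1  p_k/q_k = 19/1
k=2  a_k=2  p_k/q_k = 56/3
k=3  a_k=2  p_k/q_k = 131/7
k=4  a_k=2  p_k/q_k = 318/17
k=5  a_k=1  p_k/q_k = 449/24
→ (449, 24).  Check: 449²=201601, 350·24²=201600, difference 1.

449 24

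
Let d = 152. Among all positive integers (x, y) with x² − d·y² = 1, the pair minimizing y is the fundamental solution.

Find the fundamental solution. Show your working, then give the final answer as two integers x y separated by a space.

d=152: √d = [12; 3,24] (ℓ=2, even), read p_1/q_1
i=0: a=12 ⇒ p=12, q=1
i=1: a=3 ⇒ p=37, q=3
(x₁, y₁) = (37, 3);  37² − 152·3² = 1 ✓

37 3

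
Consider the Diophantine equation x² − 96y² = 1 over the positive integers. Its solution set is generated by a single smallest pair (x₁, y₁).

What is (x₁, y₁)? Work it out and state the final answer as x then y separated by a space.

√96 → a₀=9, period (1,3,1,18); ℓ=4 even so k=3
step 0: (9, 1)  from 9·(1,0) + (0,1)
step 1: (10, 1)  from 1·(9,1) + (1,0)
step 2: (39, 4)  from 3·(10,1) + (9,1)
step 3: (49, 5)  from 1·(39,4) + (10,1)
→ (49, 5).  Check: 49²=2401, 96·5²=2400, difference 1.

49 5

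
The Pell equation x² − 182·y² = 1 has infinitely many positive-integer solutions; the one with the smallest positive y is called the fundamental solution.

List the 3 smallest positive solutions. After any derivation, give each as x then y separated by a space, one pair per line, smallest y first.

d=182: √d = [13; 2,26] (ℓ=2, even), read p_1/q_1
k=0  a_k=13  p_k/q_k = 13/1
k=1  a_k=2  p_k/q_k = 27/2
(x₁, y₁) = (27, 2);  27² − 182·2² = 1 ✓
(27+2√182)^2 = 1457 + 108√182
(27+2√182)^3 = 78651 + 5830√182

27 2
1457 108
78651 5830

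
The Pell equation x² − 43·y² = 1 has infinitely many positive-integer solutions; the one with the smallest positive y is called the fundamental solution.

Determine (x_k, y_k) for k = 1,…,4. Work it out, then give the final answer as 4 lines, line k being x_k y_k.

3482 531
24248647 3697884
168867574226 25752063645
1175993762661217 179337367525896

√43 → a₀=6, period (1,1,3,1,5,1,3,1,1,12); ℓ=10 even so k=9
i=0: a=6 ⇒ p=6, q=1
…
i=2: a=1 ⇒ p=13, q=2
i=3: a=3 ⇒ p=46, q=7
…
i=5: a=5 ⇒ p=341, q=52
i=6: a=1 ⇒ p=400, q=61
…
i=8: a=1 ⇒ p=1941, q=296
i=9: a=1 ⇒ p=3482, q=531
fundamental: x₁=3482, y₁=531  (since 12124324 − 43·281961 = 1)
(3482+531√43)^2 = 24248647 + 3697884√43
(3482+531√43)^3 = 168867574226 + 25752063645√43
(3482+531√43)^4 = 1175993762661217 + 179337367525896√43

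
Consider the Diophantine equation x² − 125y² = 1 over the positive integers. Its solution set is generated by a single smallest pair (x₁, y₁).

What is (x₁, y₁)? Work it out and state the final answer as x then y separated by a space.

930249 83204

d=125: √d = [11; 5,1,1,5,22] (ℓ=5, odd), read p_9/q_9
step 0: (11, 1)  from 11·(1,0) + (0,1)
step 1: (56, 5)  from 5·(11,1) + (1,0)
step 2: (67, 6)  from 1·(56,5) + (11,1)
step 3: (123, 11)  from 1·(67,6) + (56,5)
step 4: (682, 61)  from 5·(123,11) + (67,6)
step 5: (15127, 1353)  from 22·(682,61) + (123,11)
…
step 8: (167761, 15005)  from 1·(91444,8179) + (76317,6826)
step 9: (930249, 83204)  from 5·(167761,15005) + (91444,8179)
→ (930249, 83204).  Check: 930249²=865363202001, 125·83204²=865363202000, difference 1.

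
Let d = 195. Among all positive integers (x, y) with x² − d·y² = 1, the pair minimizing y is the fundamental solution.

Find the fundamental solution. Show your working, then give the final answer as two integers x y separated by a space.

14 1

√195 = [13; 1,26, …], period ℓ=2 (even) → k=1
i=0: a=13 ⇒ p=13, q=1
i=1: a=1 ⇒ p=14, q=1
fundamental: x₁=14, y₁=1  (since 196 − 195·1 = 1)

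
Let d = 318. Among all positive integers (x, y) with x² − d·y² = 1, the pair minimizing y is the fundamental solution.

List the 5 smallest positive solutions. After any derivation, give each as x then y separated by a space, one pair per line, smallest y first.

√318 → a₀=17, period (1,4,1,34); ℓ=4 even so k=3
step 0: (17, 1)  from 17·(1,0) + (0,1)
…
step 2: (89, 5)  from 4·(18,1) + (17,1)
step 3: (107, 6)  from 1·(89,5) + (18,1)
(x₁, y₁) = (107, 6);  107² − 318·6² = 1 ✓
n=2: (107,6)∘(107,6) = (107·107+318·6·6, 107·6+6·107) = (22897,1284)
n=3: (22897,1284)∘(107,6) = (107·22897+318·6·1284, 107·1284+6·22897) = (4899851,274770)
n=4: (4899851,274770)∘(107,6) = (107·4899851+318·6·274770, 107·274770+6·4899851) = (1048545217,58799496)
n=5: (1048545217,58799496)∘(107,6) = (107·1048545217+318·6·58799496, 107·58799496+6·1048545217) = (224383776587,12582817374)

107 6
22897 1284
4899851 274770
1048545217 58799496
224383776587 12582817374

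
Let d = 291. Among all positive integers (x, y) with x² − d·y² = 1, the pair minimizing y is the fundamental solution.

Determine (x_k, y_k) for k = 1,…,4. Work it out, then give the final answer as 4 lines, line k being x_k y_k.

290 17
168199 9860
97555130 5718783
56581807201 3316884280

√291 = [17; 17,34, …], period ℓ=2 (even) → k=1
i=0: a=17 ⇒ p=17, q=1
i=1: a=17 ⇒ p=290, q=17
→ (290, 17).  Check: 290²=84100, 291·17²=84099, difference 1.
n=2: (290,17)∘(290,17) = (290·290+291·17·17, 290·17+17·290) = (168199,9860)
n=3: (168199,9860)∘(290,17) = (290·168199+291·17·9860, 290·9860+17·168199) = (97555130,5718783)
n=4: (97555130,5718783)∘(290,17) = (290·97555130+291·17·5718783, 290·5718783+17·97555130) = (56581807201,3316884280)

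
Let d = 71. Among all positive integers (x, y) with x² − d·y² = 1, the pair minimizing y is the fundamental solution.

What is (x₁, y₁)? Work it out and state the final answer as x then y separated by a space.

√71 = [8; 2,2,1,7,1,2,2,16, …], period ℓ=8 (even) → k=7
a_0=8:  p_0=8·1+0=8,  q_0=8·0+1=1
a_1=2:  p_1=2·8+1=17,  q_1=2·1+0=2
a_2=2:  p_2=2·17+8=42,  q_2=2·2+1=5
a_3=1:  p_3=1·42+17=59,  q_3=1·5+2=7
a_4=7:  p_4=7·59+42=455,  q_4=7·7+5=54
…
a_6=2:  p_6=2·514+455=1483,  q_6=2·61+54=176
a_7=2:  p_7=2·1483+514=3480,  q_7=2·176+61=413
fundamental: x₁=3480, y₁=413  (since 12110400 − 71·170569 = 1)

3480 413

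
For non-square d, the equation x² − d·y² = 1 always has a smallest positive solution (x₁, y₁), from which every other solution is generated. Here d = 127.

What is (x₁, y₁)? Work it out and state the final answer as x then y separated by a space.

d=127: √d = [11; 3,1,2,2,7,11,7,2,2,1,3,22] (ℓ=12, even), read p_11/q_11
step 0: (11, 1)  from 11·(1,0) + (0,1)
step 1: (34, 3)  from 3·(11,1) + (1,0)
…
step 3: (124, 11)  from 2·(45,4) + (34,3)
step 4: (293, 26)  from 2·(124,11) + (45,4)
step 5: (2175, 193)  from 7·(293,26) + (124,11)
step 6: (24218, 2149)  from 11·(2175,193) + (293,26)
step 7: (171701, 15236)  from 7·(24218,2149) + (2175,193)
…
step 9: (906941, 80478)  from 2·(367620,32621) + (171701,15236)
step 10: (1274561, 113099)  from 1·(906941,80478) + (367620,32621)
step 11: (4730624, 419775)  from 3·(1274561,113099) + (906941,80478)
→ (4730624, 419775).  Check: 4730624²=22378803429376, 127·419775²=22378803429375, difference 1.

4730624 419775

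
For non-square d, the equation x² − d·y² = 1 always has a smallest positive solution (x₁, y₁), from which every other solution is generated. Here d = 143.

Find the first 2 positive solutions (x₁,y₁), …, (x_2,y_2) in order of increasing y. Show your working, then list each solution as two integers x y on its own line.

d=143: √d = [11; 1,22] (ℓ=2, even), read p_1/q_1
k=0  a_k=11  p_k/q_k = 11/1
k=1  a_k=1  p_k/q_k = 12/1
fundamental: x₁=12, y₁=1  (since 144 − 143·1 = 1)
n=2: (12,1)∘(12,1) = (12·12+143·1·1, 12·1+1·12) = (287,24)

12 1
287 24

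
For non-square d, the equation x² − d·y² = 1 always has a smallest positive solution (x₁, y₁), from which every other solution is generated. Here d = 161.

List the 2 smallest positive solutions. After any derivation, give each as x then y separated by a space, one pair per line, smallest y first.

11775 928
277301249 21854400

d=161: √d = [12; 1,2,4,1,2,1,4,2,1,24] (ℓ=10, even), read p_9/q_9
a_0=12:  p_0=12·1+0=12,  q_0=12·0+1=1
…
a_2=2:  p_2=2·13+12=38,  q_2=2·1+1=3
a_3=4:  p_3=4·38+13=165,  q_3=4·3+1=13
a_4=1:  p_4=1·165+38=203,  q_4=1·13+3=16
a_5=2:  p_5=2·203+165=571,  q_5=2·16+13=45
a_6=1:  p_6=1·571+203=774,  q_6=1·45+16=61
…
a_8=2:  p_8=2·3667+774=8108,  q_8=2·289+61=639
a_9=1:  p_9=1·8108+3667=11775,  q_9=1·639+289=928
fundamental: x₁=11775, y₁=928  (since 138650625 − 161·861184 = 1)
(11775+928√161)^2 = 277301249 + 21854400√161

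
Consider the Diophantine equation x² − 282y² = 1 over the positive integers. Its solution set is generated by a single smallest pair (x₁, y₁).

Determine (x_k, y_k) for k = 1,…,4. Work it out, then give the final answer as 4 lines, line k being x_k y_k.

2351 140
11054401 658280
51977791151 3095232420
244399562937601 14553782180560

[16; 1,3,1,4,1,3,1,32] for √282; ℓ=8 ⇒ convergent index 7
k=0  a_k=16  p_k/q_k = 16/1
k=1  a_k=1  p_k/q_k = 17/1
k=2  a_k=3  p_k/q_k = 67/4
k=3  a_k=1  p_k/q_k = 84/5
k=4  a_k=4  p_k/q_k = 403/24
…
k=6  a_k=3  p_k/q_k = 1864/111
k=7  a_k=1  p_k/q_k = 2351/140
(x₁, y₁) = (2351, 140);  2351² − 282·140² = 1 ✓
n=2: (2351,140)∘(2351,140) = (2351·2351+282·140·140, 2351·140+140·2351) = (11054401,658280)
n=3: (11054401,658280)∘(2351,140) = (2351·11054401+282·140·658280, 2351·658280+140·11054401) = (51977791151,3095232420)
n=4: (51977791151,3095232420)∘(2351,140) = (2351·51977791151+282·140·3095232420, 2351·3095232420+140·51977791151) = (244399562937601,14553782180560)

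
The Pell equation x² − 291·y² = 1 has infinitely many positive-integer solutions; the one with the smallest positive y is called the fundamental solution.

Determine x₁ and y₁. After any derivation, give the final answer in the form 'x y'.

290 17

√291 = [17; 17,34, …], period ℓ=2 (even) → k=1
k=0  a_k=17  p_k/q_k = 17/1
k=1  a_k=17  p_k/q_k = 290/17
fundamental: x₁=290, y₁=17  (since 84100 − 291·289 = 1)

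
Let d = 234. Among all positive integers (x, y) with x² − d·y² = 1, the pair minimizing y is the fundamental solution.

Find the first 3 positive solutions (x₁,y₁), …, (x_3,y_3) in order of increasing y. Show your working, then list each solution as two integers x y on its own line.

5201 340
54100801 3536680
562756526801 36788545020

[15; 3,2,1,2,1,2,3,30] for √234; ℓ=8 ⇒ convergent index 7
a_0=15:  p_0=15·1+0=15,  q_0=15·0+1=1
a_1=3:  p_1=3·15+1=46,  q_1=3·1+0=3
a_2=2:  p_2=2·46+15=107,  q_2=2·3+1=7
a_3=1:  p_3=1·107+46=153,  q_3=1·7+3=10
…
a_5=1:  p_5=1·413+153=566,  q_5=1·27+10=37
a_6=2:  p_6=2·566+413=1545,  q_6=2·37+27=101
a_7=3:  p_7=3·1545+566=5201,  q_7=3·101+37=340
→ (5201, 340).  Check: 5201²=27050401, 234·340²=27050400, difference 1.
(5201+340√234)^2 = 54100801 + 3536680√234
(5201+340√234)^3 = 562756526801 + 36788545020√234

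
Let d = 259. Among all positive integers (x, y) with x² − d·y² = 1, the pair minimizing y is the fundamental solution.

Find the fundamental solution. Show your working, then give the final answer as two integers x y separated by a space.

√259 = [16; 10,1,2,3,4,3,2,1,10,32, …], period ℓ=10 (even) → k=9
step 0: (16, 1)  from 16·(1,0) + (0,1)
…
step 3: (515, 32)  from 2·(177,11) + (161,10)
step 4: (1722, 107)  from 3·(515,32) + (177,11)
…
step 8: (79196, 4921)  from 1·(55265,3434) + (23931,1487)
step 9: (847225, 52644)  from 10·(79196,4921) + (55265,3434)
→ (847225, 52644).  Check: 847225²=717790200625, 259·52644²=717790200624, difference 1.

847225 52644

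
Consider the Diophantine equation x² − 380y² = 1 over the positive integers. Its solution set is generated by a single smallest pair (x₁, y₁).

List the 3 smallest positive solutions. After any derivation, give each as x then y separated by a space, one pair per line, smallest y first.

39 2
3041 156
237159 12166

√380 = [19; 2,38, …], period ℓ=2 (even) → k=1
step 0: (19, 1)  from 19·(1,0) + (0,1)
step 1: (39, 2)  from 2·(19,1) + (1,0)
→ (39, 2).  Check: 39²=1521, 380·2²=1520, difference 1.
k=2:  x_2 = 39·39+380·2·2 = 3041,  y_2 = 39·2+2·39 = 156
k=3:  x_3 = 39·3041+380·2·156 = 237159,  y_3 = 39·156+2·3041 = 12166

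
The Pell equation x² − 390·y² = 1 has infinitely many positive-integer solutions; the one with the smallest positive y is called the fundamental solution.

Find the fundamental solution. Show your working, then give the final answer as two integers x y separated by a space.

79 4

√390 = [19; 1,2,1,38, …], period ℓ=4 (even) → k=3
step 0: (19, 1)  from 19·(1,0) + (0,1)
…
step 2: (59, 3)  from 2·(20,1) + (19,1)
step 3: (79, 4)  from 1·(59,3) + (20,1)
fundamental: x₁=79, y₁=4  (since 6241 − 390·16 = 1)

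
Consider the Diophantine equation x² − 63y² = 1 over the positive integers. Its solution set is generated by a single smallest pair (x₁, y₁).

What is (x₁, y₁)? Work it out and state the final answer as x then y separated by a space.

[7; 1,14] for √63; ℓ=2 ⇒ convergent index 1
a_0=7:  p_0=7·1+0=7,  q_0=7·0+1=1
a_1=1:  p_1=1·7+1=8,  q_1=1·1+0=1
→ (8, 1).  Check: 8²=64, 63·1²=63, difference 1.

8 1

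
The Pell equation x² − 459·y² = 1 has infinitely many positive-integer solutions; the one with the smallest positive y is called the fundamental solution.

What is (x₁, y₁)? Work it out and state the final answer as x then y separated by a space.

√459 → a₀=21, period (2,2,1,4,21,4,1,2,2,42); ℓ=10 even so k=9
i=0: a=21 ⇒ p=21, q=1
i=1: a=2 ⇒ p=43, q=2
i=2: a=2 ⇒ p=107, q=5
i=3: a=1 ⇒ p=150, q=7
…
i=5: a=21 ⇒ p=14997, q=700
…
i=7: a=1 ⇒ p=75692, q=3533
i=8: a=2 ⇒ p=212079, q=9899
i=9: a=2 ⇒ p=499850, q=23331
fundamental: x₁=499850, y₁=23331  (since 249850022500 − 459·544335561 = 1)

499850 23331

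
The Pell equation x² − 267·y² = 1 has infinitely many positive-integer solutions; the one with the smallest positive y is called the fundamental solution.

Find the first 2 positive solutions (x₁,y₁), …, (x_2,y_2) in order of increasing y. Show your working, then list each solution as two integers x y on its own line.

2402 147
11539207 706188

[16; 2,1,15,1,2,32] for √267; ℓ=6 ⇒ convergent index 5
a_0=16:  p_0=16·1+0=16,  q_0=16·0+1=1
…
a_2=1:  p_2=1·33+16=49,  q_2=1·2+1=3
…
a_4=1:  p_4=1·768+49=817,  q_4=1·47+3=50
a_5=2:  p_5=2·817+768=2402,  q_5=2·50+47=147
fundamental: x₁=2402, y₁=147  (since 5769604 − 267·21609 = 1)
(x_2, y_2) = (2402·2402 + 267·147·147, 2402·147 + 147·2402) = (11539207, 706188)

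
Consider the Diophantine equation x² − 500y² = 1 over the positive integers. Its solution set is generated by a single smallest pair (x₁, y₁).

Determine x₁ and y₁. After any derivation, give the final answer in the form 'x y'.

930249 41602

√500 = [22; 2,1,3,2,1,…,1,2,44, …], period ℓ=14 (even) → k=13
step 0: (22, 1)  from 22·(1,0) + (0,1)
…
step 2: (67, 3)  from 1·(45,2) + (22,1)
step 3: (246, 11)  from 3·(67,3) + (45,2)
step 4: (559, 25)  from 2·(246,11) + (67,3)
step 5: (805, 36)  from 1·(559,25) + (246,11)
step 6: (1364, 61)  from 1·(805,36) + (559,25)
step 7: (14445, 646)  from 10·(1364,61) + (805,36)
step 8: (15809, 707)  from 1·(14445,646) + (1364,61)
…
step 11: (259205, 11592)  from 3·(76317,3413) + (30254,1353)
step 12: (335522, 15005)  from 1·(259205,11592) + (76317,3413)
step 13: (930249, 41602)  from 2·(335522,15005) + (259205,11592)
(x₁, y₁) = (930249, 41602);  930249² − 500·41602² = 1 ✓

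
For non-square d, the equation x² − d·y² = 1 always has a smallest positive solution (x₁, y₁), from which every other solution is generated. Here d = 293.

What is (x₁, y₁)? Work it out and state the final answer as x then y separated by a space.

√293 = [17; 8,1,1,8,34, …], period ℓ=5 (odd) → k=9
i=0: a=17 ⇒ p=17, q=1
i=1: a=8 ⇒ p=137, q=8
…
i=5: a=34 ⇒ p=84679, q=4947
i=6: a=8 ⇒ p=679914, q=39721
i=7: a=1 ⇒ p=764593, q=44668
i=8: a=1 ⇒ p=1444507, q=84389
i=9: a=8 ⇒ p=12320649, q=719780
(x₁, y₁) = (12320649, 719780);  12320649² − 293·719780² = 1 ✓

12320649 719780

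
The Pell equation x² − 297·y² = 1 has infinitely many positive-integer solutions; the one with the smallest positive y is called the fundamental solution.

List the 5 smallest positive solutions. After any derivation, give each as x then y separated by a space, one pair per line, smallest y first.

d=297: √d = [17; 4,3,1,1,2,1,1,3,4,34] (ℓ=10, even), read p_9/q_9
step 0: (17, 1)  from 17·(1,0) + (0,1)
step 1: (69, 4)  from 4·(17,1) + (1,0)
…
step 3: (293, 17)  from 1·(224,13) + (69,4)
step 4: (517, 30)  from 1·(293,17) + (224,13)
…
step 6: (1844, 107)  from 1·(1327,77) + (517,30)
…
step 8: (11357, 659)  from 3·(3171,184) + (1844,107)
step 9: (48599, 2820)  from 4·(11357,659) + (3171,184)
→ (48599, 2820).  Check: 48599²=2361862801, 297·2820²=2361862800, difference 1.
n=2: (48599,2820)∘(48599,2820) = (48599·48599+297·2820·2820, 48599·2820+2820·48599) = (4723725601,274098360)
n=3: (4723725601,274098360)∘(48599,2820) = (48599·4723725601+297·2820·274098360, 48599·274098360+2820·4723725601) = (459136680917399,26641812392460)
n=4: (459136680917399,26641812392460)∘(48599,2820) = (48599·459136680917399+297·2820·26641812392460, 48599·26641812392460+2820·459136680917399) = (44627167107085622401,2589530880648228720)
n=5: (44627167107085622401,2589530880648228720)∘(48599,2820) = (48599·44627167107085622401+297·2820·2589530880648228720, 48599·2589530880648228720+2820·44627167107085622401) = (4337671388015371645214999,251697222510604722734100)

48599 2820
4723725601 274098360
459136680917399 26641812392460
44627167107085622401 2589530880648228720
4337671388015371645214999 251697222510604722734100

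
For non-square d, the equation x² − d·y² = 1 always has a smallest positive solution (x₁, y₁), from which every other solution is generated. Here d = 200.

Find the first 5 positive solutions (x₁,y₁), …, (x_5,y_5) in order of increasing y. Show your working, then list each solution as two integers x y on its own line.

99 7
19601 1386
3880899 274421
768398401 54333972
152139002499 10757852035

√200 = [14; 7,28, …], period ℓ=2 (even) → k=1
step 0: (14, 1)  from 14·(1,0) + (0,1)
step 1: (99, 7)  from 7·(14,1) + (1,0)
(x₁, y₁) = (99, 7);  99² − 200·7² = 1 ✓
(x_2, y_2) = (99·99 + 200·7·7, 99·7 + 7·99) = (19601, 1386)
(x_3, y_3) = (99·19601 + 200·7·1386, 99·1386 + 7·19601) = (3880899, 274421)
(x_4, y_4) = (99·3880899 + 200·7·274421, 99·274421 + 7·3880899) = (768398401, 54333972)
(x_5, y_5) = (99·768398401 + 200·7·54333972, 99·54333972 + 7·768398401) = (152139002499, 10757852035)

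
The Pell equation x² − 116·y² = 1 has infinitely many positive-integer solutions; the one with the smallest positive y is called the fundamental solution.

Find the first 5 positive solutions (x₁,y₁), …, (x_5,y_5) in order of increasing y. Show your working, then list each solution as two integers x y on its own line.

9801 910
192119201 17837820
3765920568201 349656946730
73819574785756801 6853975451963640
1447011301184484245001 134351626459734324550

√116 = [10; 1,3,2,1,4,1,2,3,1,20, …], period ℓ=10 (even) → k=9
step 0: (10, 1)  from 10·(1,0) + (0,1)
step 1: (11, 1)  from 1·(10,1) + (1,0)
step 2: (43, 4)  from 3·(11,1) + (10,1)
…
step 8: (7550, 701)  from 3·(2251,209) + (797,74)
step 9: (9801, 910)  from 1·(7550,701) + (2251,209)
fundamental: x₁=9801, y₁=910  (since 96059601 − 116·828100 = 1)
n=2: (9801,910)∘(9801,910) = (9801·9801+116·910·910, 9801·910+910·9801) = (192119201,17837820)
n=3: (192119201,17837820)∘(9801,910) = (9801·192119201+116·910·17837820, 9801·17837820+910·192119201) = (3765920568201,349656946730)
n=4: (3765920568201,349656946730)∘(9801,910) = (9801·3765920568201+116·910·349656946730, 9801·349656946730+910·3765920568201) = (73819574785756801,6853975451963640)
n=5: (73819574785756801,6853975451963640)∘(9801,910) = (9801·73819574785756801+116·910·6853975451963640, 9801·6853975451963640+910·73819574785756801) = (1447011301184484245001,134351626459734324550)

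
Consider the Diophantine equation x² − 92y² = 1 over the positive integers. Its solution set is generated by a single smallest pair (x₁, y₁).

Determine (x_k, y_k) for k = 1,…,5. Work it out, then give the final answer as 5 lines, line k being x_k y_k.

1151 120
2649601 276240
6099380351 635904360
14040770918401 1463851560480
32321848554778751 3369785656320600

d=92: √d = [9; 1,1,2,4,2,1,1,18] (ℓ=8, even), read p_7/q_7
i=0: a=9 ⇒ p=9, q=1
…
i=3: a=2 ⇒ p=48, q=5
i=4: a=4 ⇒ p=211, q=22
…
i=6: a=1 ⇒ p=681, q=71
i=7: a=1 ⇒ p=1151, q=120
fundamental: x₁=1151, y₁=120  (since 1324801 − 92·14400 = 1)
(1151+120√92)^2 = 2649601 + 276240√92
(1151+120√92)^3 = 6099380351 + 635904360√92
(1151+120√92)^4 = 14040770918401 + 1463851560480√92
(1151+120√92)^5 = 32321848554778751 + 3369785656320600√92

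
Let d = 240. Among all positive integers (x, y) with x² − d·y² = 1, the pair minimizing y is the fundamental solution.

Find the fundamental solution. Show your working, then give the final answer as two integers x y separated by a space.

31 2

√240 → a₀=15, period (2,30); ℓ=2 even so k=1
a_0=15:  p_0=15·1+0=15,  q_0=15·0+1=1
a_1=2:  p_1=2·15+1=31,  q_1=2·1+0=2
fundamental: x₁=31, y₁=2  (since 961 − 240·4 = 1)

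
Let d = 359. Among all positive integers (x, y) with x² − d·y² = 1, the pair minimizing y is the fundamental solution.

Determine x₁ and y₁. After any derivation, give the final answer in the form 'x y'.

360 19

√359 = [18; 1,17,1,36, …], period ℓ=4 (even) → k=3
a_0=18:  p_0=18·1+0=18,  q_0=18·0+1=1
…
a_2=17:  p_2=17·19+18=341,  q_2=17·1+1=18
a_3=1:  p_3=1·341+19=360,  q_3=1·18+1=19
fundamental: x₁=360, y₁=19  (since 129600 − 359·361 = 1)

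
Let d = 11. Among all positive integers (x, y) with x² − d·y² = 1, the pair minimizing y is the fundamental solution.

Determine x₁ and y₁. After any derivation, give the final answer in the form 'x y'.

10 3

d=11: √d = [3; 3,6] (ℓ=2, even), read p_1/q_1
a_0=3:  p_0=3·1+0=3,  q_0=3·0+1=1
a_1=3:  p_1=3·3+1=10,  q_1=3·1+0=3
(x₁, y₁) = (10, 3);  10² − 11·3² = 1 ✓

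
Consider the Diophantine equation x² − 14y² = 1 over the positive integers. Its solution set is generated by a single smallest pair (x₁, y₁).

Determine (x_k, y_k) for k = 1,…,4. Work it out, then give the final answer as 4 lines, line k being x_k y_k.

15 4
449 120
13455 3596
403201 107760

[3; 1,2,1,6] for √14; ℓ=4 ⇒ convergent index 3
i=0: a=3 ⇒ p=3, q=1
…
i=2: a=2 ⇒ p=11, q=3
i=3: a=1 ⇒ p=15, q=4
fundamental: x₁=15, y₁=4  (since 225 − 14·16 = 1)
(x_2, y_2) = (15·15 + 14·4·4, 15·4 + 4·15) = (449, 120)
(x_3, y_3) = (15·449 + 14·4·120, 15·120 + 4·449) = (13455, 3596)
(x_4, y_4) = (15·13455 + 14·4·3596, 15·3596 + 4·13455) = (403201, 107760)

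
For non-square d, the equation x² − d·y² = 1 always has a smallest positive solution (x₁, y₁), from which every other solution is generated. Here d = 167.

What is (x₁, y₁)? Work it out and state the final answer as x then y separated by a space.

[12; 1,11,1,24] for √167; ℓ=4 ⇒ convergent index 3
i=0: a=12 ⇒ p=12, q=1
i=1: a=1 ⇒ p=13, q=1
i=2: a=11 ⇒ p=155, q=12
i=3: a=1 ⇒ p=168, q=13
(x₁, y₁) = (168, 13);  168² − 167·13² = 1 ✓

168 13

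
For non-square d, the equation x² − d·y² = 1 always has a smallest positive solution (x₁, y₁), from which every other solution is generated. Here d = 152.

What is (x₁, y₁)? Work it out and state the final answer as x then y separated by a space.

√152 → a₀=12, period (3,24); ℓ=2 even so k=1
a_0=12:  p_0=12·1+0=12,  q_0=12·0+1=1
a_1=3:  p_1=3·12+1=37,  q_1=3·1+0=3
(x₁, y₁) = (37, 3);  37² − 152·3² = 1 ✓

37 3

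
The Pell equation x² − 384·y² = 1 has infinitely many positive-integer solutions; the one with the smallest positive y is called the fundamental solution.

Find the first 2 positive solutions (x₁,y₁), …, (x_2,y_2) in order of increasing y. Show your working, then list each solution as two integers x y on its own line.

4801 245
46099201 2352490

√384 = [19; 1,1,2,9,2,1,1,38, …], period ℓ=8 (even) → k=7
a_0=19:  p_0=19·1+0=19,  q_0=19·0+1=1
…
a_3=2:  p_3=2·39+20=98,  q_3=2·2+1=5
a_4=9:  p_4=9·98+39=921,  q_4=9·5+2=47
a_5=2:  p_5=2·921+98=1940,  q_5=2·47+5=99
a_6=1:  p_6=1·1940+921=2861,  q_6=1·99+47=146
a_7=1:  p_7=1·2861+1940=4801,  q_7=1·146+99=245
→ (4801, 245).  Check: 4801²=23049601, 384·245²=23049600, difference 1.
(x_2, y_2) = (4801·4801 + 384·245·245, 4801·245 + 245·4801) = (46099201, 2352490)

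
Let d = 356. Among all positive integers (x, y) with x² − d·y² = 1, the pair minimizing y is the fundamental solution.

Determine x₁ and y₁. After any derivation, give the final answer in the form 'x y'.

500001 26500

d=356: √d = [18; 1,6,1,1,2,…,6,1,36] (ℓ=14, even), read p_13/q_13
k=0  a_k=18  p_k/q_k = 18/1
…
k=2  a_k=6  p_k/q_k = 132/7
k=3  a_k=1  p_k/q_k = 151/8
…
k=7  a_k=8  p_k/q_k = 8717/462
k=8  a_k=1  p_k/q_k = 9717/515
k=9  a_k=2  p_k/q_k = 28151/1492
…
k=12  a_k=6  p_k/q_k = 433982/23001
k=13  a_k=1  p_k/q_k = 500001/26500
(x₁, y₁) = (500001, 26500);  500001² − 356·26500² = 1 ✓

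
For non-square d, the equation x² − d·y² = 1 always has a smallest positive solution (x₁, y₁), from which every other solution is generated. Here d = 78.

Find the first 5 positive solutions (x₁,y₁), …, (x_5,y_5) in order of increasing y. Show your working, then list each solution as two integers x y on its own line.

53 6
5617 636
595349 67410
63101377 7144824
6688150613 757283934

[8; 1,4,1,16] for √78; ℓ=4 ⇒ convergent index 3
step 0: (8, 1)  from 8·(1,0) + (0,1)
step 1: (9, 1)  from 1·(8,1) + (1,0)
step 2: (44, 5)  from 4·(9,1) + (8,1)
step 3: (53, 6)  from 1·(44,5) + (9,1)
(x₁, y₁) = (53, 6);  53² − 78·6² = 1 ✓
(53+6√78)^2 = 5617 + 636√78
(53+6√78)^3 = 595349 + 67410√78
(53+6√78)^4 = 63101377 + 7144824√78
(53+6√78)^5 = 6688150613 + 757283934√78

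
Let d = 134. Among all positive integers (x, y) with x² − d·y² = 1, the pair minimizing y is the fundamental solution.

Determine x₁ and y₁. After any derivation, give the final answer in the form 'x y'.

145925 12606

[11; 1,1,2,1,3,…,1,1,22] for √134; ℓ=14 ⇒ convergent index 13
k=0  a_k=11  p_k/q_k = 11/1
…
k=3  a_k=2  p_k/q_k = 58/5
k=4  a_k=1  p_k/q_k = 81/7
…
k=7  a_k=10  p_k/q_k = 4121/356
…
k=9  a_k=3  p_k/q_k = 17630/1523
…
k=12  a_k=1  p_k/q_k = 84029/7259
k=13  a_k=1  p_k/q_k = 145925/12606
(x₁, y₁) = (145925, 12606);  145925² − 134·12606² = 1 ✓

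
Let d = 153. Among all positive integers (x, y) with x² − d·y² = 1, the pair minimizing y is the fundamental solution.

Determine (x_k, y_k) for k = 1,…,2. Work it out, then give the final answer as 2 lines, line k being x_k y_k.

[12; 2,1,2,2,2,1,2,24] for √153; ℓ=8 ⇒ convergent index 7
step 0: (12, 1)  from 12·(1,0) + (0,1)
step 1: (25, 2)  from 2·(12,1) + (1,0)
…
step 4: (235, 19)  from 2·(99,8) + (37,3)
step 5: (569, 46)  from 2·(235,19) + (99,8)
step 6: (804, 65)  from 1·(569,46) + (235,19)
step 7: (2177, 176)  from 2·(804,65) + (569,46)
(x₁, y₁) = (2177, 176);  2177² − 153·176² = 1 ✓
k=2:  x_2 = 2177·2177+153·176·176 = 9478657,  y_2 = 2177·176+176·2177 = 766304

2177 176
9478657 766304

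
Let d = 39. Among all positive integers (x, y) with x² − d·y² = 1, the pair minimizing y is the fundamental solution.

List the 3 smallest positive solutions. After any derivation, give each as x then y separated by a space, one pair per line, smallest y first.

25 4
1249 200
62425 9996

d=39: √d = [6; 4,12] (ℓ=2, even), read p_1/q_1
i=0: a=6 ⇒ p=6, q=1
i=1: a=4 ⇒ p=25, q=4
fundamental: x₁=25, y₁=4  (since 625 − 39·16 = 1)
k=2:  x_2 = 25·25+39·4·4 = 1249,  y_2 = 25·4+4·25 = 200
k=3:  x_3 = 25·1249+39·4·200 = 62425,  y_3 = 25·200+4·1249 = 9996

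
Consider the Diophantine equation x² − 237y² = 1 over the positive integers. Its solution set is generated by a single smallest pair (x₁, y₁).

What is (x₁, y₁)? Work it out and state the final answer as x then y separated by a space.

√237 → a₀=15, period (2,1,1,7,10,7,1,1,2,30); ℓ=10 even so k=9
k=0  a_k=15  p_k/q_k = 15/1
…
k=2  a_k=1  p_k/q_k = 46/3
…
k=8  a_k=1  p_k/q_k = 90075/5851
k=9  a_k=2  p_k/q_k = 228151/14820
(x₁, y₁) = (228151, 14820);  228151² − 237·14820² = 1 ✓

228151 14820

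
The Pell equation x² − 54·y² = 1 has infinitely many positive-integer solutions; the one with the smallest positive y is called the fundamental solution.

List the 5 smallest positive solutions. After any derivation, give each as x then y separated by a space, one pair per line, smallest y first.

√54 = [7; 2,1,6,1,2,14, …], period ℓ=6 (even) → k=5
k=0  a_k=7  p_k/q_k = 7/1
…
k=2  a_k=1  p_k/q_k = 22/3
…
k=4  a_k=1  p_k/q_k = 169/23
k=5  a_k=2  p_k/q_k = 485/66
(x₁, y₁) = (485, 66);  485² − 54·66² = 1 ✓
n=2: (485,66)∘(485,66) = (485·485+54·66·66, 485·66+66·485) = (470449,64020)
n=3: (470449,64020)∘(485,66) = (485·470449+54·66·64020, 485·64020+66·470449) = (456335045,62099334)
n=4: (456335045,62099334)∘(485,66) = (485·456335045+54·66·62099334, 485·62099334+66·456335045) = (442644523201,60236289960)
n=5: (442644523201,60236289960)∘(485,66) = (485·442644523201+54·66·60236289960, 485·60236289960+66·442644523201) = (429364731169925,58429139161866)

485 66
470449 64020
456335045 62099334
442644523201 60236289960
429364731169925 58429139161866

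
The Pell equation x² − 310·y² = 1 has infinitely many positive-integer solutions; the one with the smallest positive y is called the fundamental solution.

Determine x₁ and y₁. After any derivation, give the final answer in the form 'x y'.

848719 48204

√310 = [17; 1,1,1,1,5,…,1,1,34, …], period ℓ=16 (even) → k=15
step 0: (17, 1)  from 17·(1,0) + (0,1)
…
step 2: (35, 2)  from 1·(18,1) + (17,1)
…
step 5: (493, 28)  from 5·(88,5) + (53,3)
step 6: (1567, 89)  from 3·(493,28) + (88,5)
step 7: (2060, 117)  from 1·(1567,89) + (493,28)
step 8: (5687, 323)  from 2·(2060,117) + (1567,89)
…
step 10: (28928, 1643)  from 3·(7747,440) + (5687,323)
step 11: (152387, 8655)  from 5·(28928,1643) + (7747,440)
step 12: (181315, 10298)  from 1·(152387,8655) + (28928,1643)
step 13: (333702, 18953)  from 1·(181315,10298) + (152387,8655)
step 14: (515017, 29251)  from 1·(333702,18953) + (181315,10298)
step 15: (848719, 48204)  from 1·(515017,29251) + (333702,18953)
fundamental: x₁=848719, y₁=48204  (since 720323940961 − 310·2323625616 = 1)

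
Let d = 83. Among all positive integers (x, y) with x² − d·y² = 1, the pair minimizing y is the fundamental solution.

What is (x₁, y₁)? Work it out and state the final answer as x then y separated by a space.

82 9

√83 = [9; 9,18, …], period ℓ=2 (even) → k=1
a_0=9:  p_0=9·1+0=9,  q_0=9·0+1=1
a_1=9:  p_1=9·9+1=82,  q_1=9·1+0=9
fundamental: x₁=82, y₁=9  (since 6724 − 83·81 = 1)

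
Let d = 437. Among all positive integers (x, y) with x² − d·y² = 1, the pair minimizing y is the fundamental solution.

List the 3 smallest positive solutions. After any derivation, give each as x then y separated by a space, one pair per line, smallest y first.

4599 220
42301601 2023560
389090121399 18612704660

√437 → a₀=20, period (1,9,2,9,1,40); ℓ=6 even so k=5
step 0: (20, 1)  from 20·(1,0) + (0,1)
…
step 2: (209, 10)  from 9·(21,1) + (20,1)
step 3: (439, 21)  from 2·(209,10) + (21,1)
step 4: (4160, 199)  from 9·(439,21) + (209,10)
step 5: (4599, 220)  from 1·(4160,199) + (439,21)
fundamental: x₁=4599, y₁=220  (since 21150801 − 437·48400 = 1)
(x_2, y_2) = (4599·4599 + 437·220·220, 4599·220 + 220·4599) = (42301601, 2023560)
(x_3, y_3) = (4599·42301601 + 437·220·2023560, 4599·2023560 + 220·42301601) = (389090121399, 18612704660)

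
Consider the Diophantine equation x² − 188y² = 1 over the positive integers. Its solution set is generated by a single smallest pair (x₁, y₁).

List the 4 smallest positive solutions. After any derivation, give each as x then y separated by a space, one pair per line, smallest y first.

√188 → a₀=13, period (1,2,2,6,2,2,1,26); ℓ=8 even so k=7
i=0: a=13 ⇒ p=13, q=1
…
i=3: a=2 ⇒ p=96, q=7
i=4: a=6 ⇒ p=617, q=45
i=5: a=2 ⇒ p=1330, q=97
i=6: a=2 ⇒ p=3277, q=239
i=7: a=1 ⇒ p=4607, q=336
(x₁, y₁) = (4607, 336);  4607² − 188·336² = 1 ✓
(4607+336√188)^2 = 42448897 + 3095904√188
(4607+336√188)^3 = 391124132351 + 28525659120√188
(4607+336√188)^4 = 3603817713033217 + 262835420035776√188

4607 336
42448897 3095904
391124132351 28525659120
3603817713033217 262835420035776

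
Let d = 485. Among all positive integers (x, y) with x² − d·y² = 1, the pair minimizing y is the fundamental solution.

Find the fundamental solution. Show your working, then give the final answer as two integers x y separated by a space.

969 44

[22; 44] for √485; ℓ=1 ⇒ convergent index 1
a_0=22:  p_0=22·1+0=22,  q_0=22·0+1=1
a_1=44:  p_1=44·22+1=969,  q_1=44·1+0=44
fundamental: x₁=969, y₁=44  (since 938961 − 485·1936 = 1)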